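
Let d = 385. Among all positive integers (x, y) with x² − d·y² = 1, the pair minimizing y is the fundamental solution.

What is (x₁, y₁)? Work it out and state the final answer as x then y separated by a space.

95831 4884

d=385: √d = [19; 1,1,1,1,1,…,1,1,38] (ℓ=16, even), read p_15/q_15
step 0: (19, 1)  from 19·(1,0) + (0,1)
step 1: (20, 1)  from 1·(19,1) + (1,0)
step 2: (39, 2)  from 1·(20,1) + (19,1)
…
step 5: (157, 8)  from 1·(98,5) + (59,3)
step 6: (569, 29)  from 3·(157,8) + (98,5)
…
step 8: (2021, 103)  from 2·(726,37) + (569,29)
step 9: (2747, 140)  from 1·(2021,103) + (726,37)
step 10: (10262, 523)  from 3·(2747,140) + (2021,103)
…
step 13: (36280, 1849)  from 1·(23271,1186) + (13009,663)
step 14: (59551, 3035)  from 1·(36280,1849) + (23271,1186)
step 15: (95831, 4884)  from 1·(59551,3035) + (36280,1849)
fundamental: x₁=95831, y₁=4884  (since 9183580561 − 385·23853456 = 1)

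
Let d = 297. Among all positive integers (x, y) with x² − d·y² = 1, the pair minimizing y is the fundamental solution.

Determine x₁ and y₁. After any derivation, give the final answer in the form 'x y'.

48599 2820

√297 → a₀=17, period (4,3,1,1,2,1,1,3,4,34); ℓ=10 even so k=9
i=0: a=17 ⇒ p=17, q=1
i=1: a=4 ⇒ p=69, q=4
i=2: a=3 ⇒ p=224, q=13
i=3: a=1 ⇒ p=293, q=17
i=4: a=1 ⇒ p=517, q=30
…
i=7: a=1 ⇒ p=3171, q=184
i=8: a=3 ⇒ p=11357, q=659
i=9: a=4 ⇒ p=48599, q=2820
→ (48599, 2820).  Check: 48599²=2361862801, 297·2820²=2361862800, difference 1.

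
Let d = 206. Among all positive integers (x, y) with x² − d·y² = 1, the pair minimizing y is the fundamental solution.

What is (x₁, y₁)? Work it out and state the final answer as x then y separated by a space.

59535 4148

√206 → a₀=14, period (2,1,5,14,5,1,2,28); ℓ=8 even so k=7
a_0=14:  p_0=14·1+0=14,  q_0=14·0+1=1
…
a_3=5:  p_3=5·43+29=244,  q_3=5·3+2=17
…
a_6=1:  p_6=1·17539+3459=20998,  q_6=1·1222+241=1463
a_7=2:  p_7=2·20998+17539=59535,  q_7=2·1463+1222=4148
(x₁, y₁) = (59535, 4148);  59535² − 206·4148² = 1 ✓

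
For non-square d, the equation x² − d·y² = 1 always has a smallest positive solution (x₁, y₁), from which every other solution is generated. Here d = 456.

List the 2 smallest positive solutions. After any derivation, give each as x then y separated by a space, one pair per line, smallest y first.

1025 48
2101249 98400

[21; 2,1,4,1,2,42] for √456; ℓ=6 ⇒ convergent index 5
k=0  a_k=21  p_k/q_k = 21/1
…
k=2  a_k=1  p_k/q_k = 64/3
k=3  a_k=4  p_k/q_k = 299/14
k=4  a_k=1  p_k/q_k = 363/17
k=5  a_k=2  p_k/q_k = 1025/48
fundamental: x₁=1025, y₁=48  (since 1050625 − 456·2304 = 1)
n=2: (1025,48)∘(1025,48) = (1025·1025+456·48·48, 1025·48+48·1025) = (2101249,98400)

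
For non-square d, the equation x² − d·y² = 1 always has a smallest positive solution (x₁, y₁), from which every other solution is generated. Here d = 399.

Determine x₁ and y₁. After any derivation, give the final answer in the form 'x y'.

√399 → a₀=19, period (1,38); ℓ=2 even so k=1
step 0: (19, 1)  from 19·(1,0) + (0,1)
step 1: (20, 1)  from 1·(19,1) + (1,0)
(x₁, y₁) = (20, 1);  20² − 399·1² = 1 ✓

20 1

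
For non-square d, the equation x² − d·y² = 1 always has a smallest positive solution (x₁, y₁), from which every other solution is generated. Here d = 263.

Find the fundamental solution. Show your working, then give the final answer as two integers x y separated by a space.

[16; 4,1,1,1,1,15,1,1,1,1,4,32] for √263; ℓ=12 ⇒ convergent index 11
i=0: a=16 ⇒ p=16, q=1
i=1: a=4 ⇒ p=65, q=4
…
i=3: a=1 ⇒ p=146, q=9
…
i=5: a=1 ⇒ p=373, q=23
i=6: a=15 ⇒ p=5822, q=359
i=7: a=1 ⇒ p=6195, q=382
i=8: a=1 ⇒ p=12017, q=741
…
i=10: a=1 ⇒ p=30229, q=1864
i=11: a=4 ⇒ p=139128, q=8579
fundamental: x₁=139128, y₁=8579  (since 19356600384 − 263·73599241 = 1)

139128 8579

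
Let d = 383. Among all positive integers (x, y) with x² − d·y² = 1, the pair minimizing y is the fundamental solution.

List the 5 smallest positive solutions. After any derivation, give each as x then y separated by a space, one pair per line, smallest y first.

[19; 1,1,3,19,3,1,1,38] for √383; ℓ=8 ⇒ convergent index 7
a_0=19:  p_0=19·1+0=19,  q_0=19·0+1=1
a_1=1:  p_1=1·19+1=20,  q_1=1·1+0=1
a_2=1:  p_2=1·20+19=39,  q_2=1·1+1=2
…
a_5=3:  p_5=3·2642+137=8063,  q_5=3·135+7=412
a_6=1:  p_6=1·8063+2642=10705,  q_6=1·412+135=547
a_7=1:  p_7=1·10705+8063=18768,  q_7=1·547+412=959
fundamental: x₁=18768, y₁=959  (since 352237824 − 383·919681 = 1)
(x_2, y_2) = (18768·18768 + 383·959·959, 18768·959 + 959·18768) = (704475647, 35997024)
(x_3, y_3) = (18768·704475647 + 383·959·35997024, 18768·35997024 + 959·704475647) = (26443197867024, 1351184291905)
(x_4, y_4) = (18768·26443197867024 + 383·959·1351184291905, 18768·1351184291905 + 959·26443197867024) = (992571874432137217, 50718053544949056)
(x_5, y_5) = (18768·992571874432137217 + 383·959·50718053544949056, 18768·50718053544949056 + 959·992571874432137217) = (37257177852241504710288, 1903752856512023474111)

18768 959
704475647 35997024
26443197867024 1351184291905
992571874432137217 50718053544949056
37257177852241504710288 1903752856512023474111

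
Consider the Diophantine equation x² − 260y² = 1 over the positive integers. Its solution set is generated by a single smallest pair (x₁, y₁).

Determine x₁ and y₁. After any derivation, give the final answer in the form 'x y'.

129 8

√260 = [16; 8,32, …], period ℓ=2 (even) → k=1
k=0  a_k=16  p_k/q_k = 16/1
k=1  a_k=8  p_k/q_k = 129/8
fundamental: x₁=129, y₁=8  (since 16641 − 260·64 = 1)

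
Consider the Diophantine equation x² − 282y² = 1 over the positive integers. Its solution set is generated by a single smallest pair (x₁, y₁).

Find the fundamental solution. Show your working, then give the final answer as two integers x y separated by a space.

2351 140

[16; 1,3,1,4,1,3,1,32] for √282; ℓ=8 ⇒ convergent index 7
i=0: a=16 ⇒ p=16, q=1
i=1: a=1 ⇒ p=17, q=1
…
i=3: a=1 ⇒ p=84, q=5
i=4: a=4 ⇒ p=403, q=24
i=5: a=1 ⇒ p=487, q=29
i=6: a=3 ⇒ p=1864, q=111
i=7: a=1 ⇒ p=2351, q=140
→ (2351, 140).  Check: 2351²=5527201, 282·140²=5527200, difference 1.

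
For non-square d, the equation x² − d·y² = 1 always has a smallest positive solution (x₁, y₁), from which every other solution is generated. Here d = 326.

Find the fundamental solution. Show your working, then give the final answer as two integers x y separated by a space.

[18; 18,36] for √326; ℓ=2 ⇒ convergent index 1
a_0=18:  p_0=18·1+0=18,  q_0=18·0+1=1
a_1=18:  p_1=18·18+1=325,  q_1=18·1+0=18
fundamental: x₁=325, y₁=18  (since 105625 − 326·324 = 1)

325 18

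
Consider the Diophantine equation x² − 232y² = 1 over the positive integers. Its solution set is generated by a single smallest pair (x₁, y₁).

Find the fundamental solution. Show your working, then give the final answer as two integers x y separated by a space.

19603 1287

d=232: √d = [15; 4,3,7,3,4,30] (ℓ=6, even), read p_5/q_5
step 0: (15, 1)  from 15·(1,0) + (0,1)
…
step 2: (198, 13)  from 3·(61,4) + (15,1)
…
step 4: (4539, 298)  from 3·(1447,95) + (198,13)
step 5: (19603, 1287)  from 4·(4539,298) + (1447,95)
fundamental: x₁=19603, y₁=1287  (since 384277609 − 232·1656369 = 1)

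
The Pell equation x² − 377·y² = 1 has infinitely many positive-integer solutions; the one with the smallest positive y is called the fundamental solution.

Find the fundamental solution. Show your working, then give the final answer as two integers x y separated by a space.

233 12

d=377: √d = [19; 2,2,2,38] (ℓ=4, even), read p_3/q_3
k=0  a_k=19  p_k/q_k = 19/1
k=1  a_k=2  p_k/q_k = 39/2
k=2  a_k=2  p_k/q_k = 97/5
k=3  a_k=2  p_k/q_k = 233/12
(x₁, y₁) = (233, 12);  233² − 377·12² = 1 ✓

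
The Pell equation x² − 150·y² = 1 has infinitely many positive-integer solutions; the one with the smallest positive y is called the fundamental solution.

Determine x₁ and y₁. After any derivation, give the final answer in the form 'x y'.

49 4

[12; 4,24] for √150; ℓ=2 ⇒ convergent index 1
i=0: a=12 ⇒ p=12, q=1
i=1: a=4 ⇒ p=49, q=4
→ (49, 4).  Check: 49²=2401, 150·4²=2400, difference 1.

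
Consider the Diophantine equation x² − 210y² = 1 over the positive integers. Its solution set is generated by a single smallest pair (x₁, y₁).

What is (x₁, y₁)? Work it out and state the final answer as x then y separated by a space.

29 2

√210 → a₀=14, period (2,28); ℓ=2 even so k=1
i=0: a=14 ⇒ p=14, q=1
i=1: a=2 ⇒ p=29, q=2
→ (29, 2).  Check: 29²=841, 210·2²=840, difference 1.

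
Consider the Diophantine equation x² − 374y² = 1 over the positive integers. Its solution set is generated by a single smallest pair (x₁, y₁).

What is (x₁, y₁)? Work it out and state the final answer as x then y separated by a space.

3365 174

√374 = [19; 2,1,18,1,2,38, …], period ℓ=6 (even) → k=5
a_0=19:  p_0=19·1+0=19,  q_0=19·0+1=1
a_1=2:  p_1=2·19+1=39,  q_1=2·1+0=2
…
a_4=1:  p_4=1·1083+58=1141,  q_4=1·56+3=59
a_5=2:  p_5=2·1141+1083=3365,  q_5=2·59+56=174
→ (3365, 174).  Check: 3365²=11323225, 374·174²=11323224, difference 1.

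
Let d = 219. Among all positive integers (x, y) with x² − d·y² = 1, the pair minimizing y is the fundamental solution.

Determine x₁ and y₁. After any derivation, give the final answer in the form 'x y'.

√219 = [14; 1,3,1,28, …], period ℓ=4 (even) → k=3
a_0=14:  p_0=14·1+0=14,  q_0=14·0+1=1
…
a_2=3:  p_2=3·15+14=59,  q_2=3·1+1=4
a_3=1:  p_3=1·59+15=74,  q_3=1·4+1=5
→ (74, 5).  Check: 74²=5476, 219·5²=5475, difference 1.

74 5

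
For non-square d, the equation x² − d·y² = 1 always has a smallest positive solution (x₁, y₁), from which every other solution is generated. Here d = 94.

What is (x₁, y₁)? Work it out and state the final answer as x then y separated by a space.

√94 → a₀=9, period (1,2,3,1,1,…,2,1,18); ℓ=16 even so k=15
i=0: a=9 ⇒ p=9, q=1
…
i=2: a=2 ⇒ p=29, q=3
i=3: a=3 ⇒ p=97, q=10
i=4: a=1 ⇒ p=126, q=13
…
i=6: a=5 ⇒ p=1241, q=128
…
i=8: a=8 ⇒ p=12953, q=1336
…
i=10: a=5 ⇒ p=85038, q=8771
i=11: a=1 ⇒ p=99455, q=10258
i=12: a=1 ⇒ p=184493, q=19029
…
i=14: a=2 ⇒ p=1490361, q=153719
i=15: a=1 ⇒ p=2143295, q=221064
(x₁, y₁) = (2143295, 221064);  2143295² − 94·221064² = 1 ✓

2143295 221064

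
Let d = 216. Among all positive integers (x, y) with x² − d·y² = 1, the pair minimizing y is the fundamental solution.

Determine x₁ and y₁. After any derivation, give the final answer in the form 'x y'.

485 33

√216 = [14; 1,2,3,2,1,28, …], period ℓ=6 (even) → k=5
k=0  a_k=14  p_k/q_k = 14/1
k=1  a_k=1  p_k/q_k = 15/1
k=2  a_k=2  p_k/q_k = 44/3
k=3  a_k=3  p_k/q_k = 147/10
k=4  a_k=2  p_k/q_k = 338/23
k=5  a_k=1  p_k/q_k = 485/33
fundamental: x₁=485, y₁=33  (since 235225 − 216·1089 = 1)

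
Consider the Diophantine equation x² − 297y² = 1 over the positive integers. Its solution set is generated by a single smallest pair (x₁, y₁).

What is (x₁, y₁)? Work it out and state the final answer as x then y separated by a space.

√297 → a₀=17, period (4,3,1,1,2,1,1,3,4,34); ℓ=10 even so k=9
k=0  a_k=17  p_k/q_k = 17/1
…
k=2  a_k=3  p_k/q_k = 224/13
k=3  a_k=1  p_k/q_k = 293/17
k=4  a_k=1  p_k/q_k = 517/30
k=5  a_k=2  p_k/q_k = 1327/77
k=6  a_k=1  p_k/q_k = 1844/107
k=7  a_k=1  p_k/q_k = 3171/184
k=8  a_k=3  p_k/q_k = 11357/659
k=9  a_k=4  p_k/q_k = 48599/2820
(x₁, y₁) = (48599, 2820);  48599² − 297·2820² = 1 ✓

48599 2820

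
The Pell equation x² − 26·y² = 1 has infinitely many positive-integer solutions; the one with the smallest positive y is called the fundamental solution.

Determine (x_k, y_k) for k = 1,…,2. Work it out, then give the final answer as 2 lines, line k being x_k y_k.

√26 → a₀=5, period (10); ℓ=1 odd so k=1
a_0=5:  p_0=5·1+0=5,  q_0=5·0+1=1
a_1=10:  p_1=10·5+1=51,  q_1=10·1+0=10
→ (51, 10).  Check: 51²=2601, 26·10²=2600, difference 1.
n=2: (51,10)∘(51,10) = (51·51+26·10·10, 51·10+10·51) = (5201,1020)

51 10
5201 1020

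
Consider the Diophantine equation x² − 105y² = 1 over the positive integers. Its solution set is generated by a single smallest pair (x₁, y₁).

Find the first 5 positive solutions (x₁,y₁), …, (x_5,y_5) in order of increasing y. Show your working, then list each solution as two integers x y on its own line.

41 4
3361 328
275561 26892
22592641 2204816
1852321001 180768020

√105 = [10; 4,20, …], period ℓ=2 (even) → k=1
a_0=10:  p_0=10·1+0=10,  q_0=10·0+1=1
a_1=4:  p_1=4·10+1=41,  q_1=4·1+0=4
fundamental: x₁=41, y₁=4  (since 1681 − 105·16 = 1)
k=2:  x_2 = 41·41+105·4·4 = 3361,  y_2 = 41·4+4·41 = 328
k=3:  x_3 = 41·3361+105·4·328 = 275561,  y_3 = 41·328+4·3361 = 26892
k=4:  x_4 = 41·275561+105·4·26892 = 22592641,  y_4 = 41·26892+4·275561 = 2204816
k=5:  x_5 = 41·22592641+105·4·2204816 = 1852321001,  y_5 = 41·2204816+4·22592641 = 180768020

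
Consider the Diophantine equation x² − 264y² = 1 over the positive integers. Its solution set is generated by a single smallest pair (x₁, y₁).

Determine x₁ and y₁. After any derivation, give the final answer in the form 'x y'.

d=264: √d = [16; 4,32] (ℓ=2, even), read p_1/q_1
a_0=16:  p_0=16·1+0=16,  q_0=16·0+1=1
a_1=4:  p_1=4·16+1=65,  q_1=4·1+0=4
(x₁, y₁) = (65, 4);  65² − 264·4² = 1 ✓

65 4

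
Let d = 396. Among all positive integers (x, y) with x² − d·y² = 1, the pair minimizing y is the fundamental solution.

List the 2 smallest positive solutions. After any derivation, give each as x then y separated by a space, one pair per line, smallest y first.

[19; 1,8,1,38] for √396; ℓ=4 ⇒ convergent index 3
k=0  a_k=19  p_k/q_k = 19/1
…
k=2  a_k=8  p_k/q_k = 179/9
k=3  a_k=1  p_k/q_k = 199/10
→ (199, 10).  Check: 199²=39601, 396·10²=39600, difference 1.
n=2: (199,10)∘(199,10) = (199·199+396·10·10, 199·10+10·199) = (79201,3980)

199 10
79201 3980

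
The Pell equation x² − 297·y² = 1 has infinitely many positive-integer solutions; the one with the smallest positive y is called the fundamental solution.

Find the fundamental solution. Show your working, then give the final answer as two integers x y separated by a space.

[17; 4,3,1,1,2,1,1,3,4,34] for √297; ℓ=10 ⇒ convergent index 9
i=0: a=17 ⇒ p=17, q=1
…
i=2: a=3 ⇒ p=224, q=13
i=3: a=1 ⇒ p=293, q=17
…
i=5: a=2 ⇒ p=1327, q=77
i=6: a=1 ⇒ p=1844, q=107
…
i=8: a=3 ⇒ p=11357, q=659
i=9: a=4 ⇒ p=48599, q=2820
(x₁, y₁) = (48599, 2820);  48599² − 297·2820² = 1 ✓

48599 2820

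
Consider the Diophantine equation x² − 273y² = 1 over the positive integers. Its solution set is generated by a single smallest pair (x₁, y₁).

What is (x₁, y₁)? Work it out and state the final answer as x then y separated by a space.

727 44

√273 = [16; 1,1,10,1,1,32, …], period ℓ=6 (even) → k=5
step 0: (16, 1)  from 16·(1,0) + (0,1)
…
step 2: (33, 2)  from 1·(17,1) + (16,1)
step 3: (347, 21)  from 10·(33,2) + (17,1)
step 4: (380, 23)  from 1·(347,21) + (33,2)
step 5: (727, 44)  from 1·(380,23) + (347,21)
fundamental: x₁=727, y₁=44  (since 528529 − 273·1936 = 1)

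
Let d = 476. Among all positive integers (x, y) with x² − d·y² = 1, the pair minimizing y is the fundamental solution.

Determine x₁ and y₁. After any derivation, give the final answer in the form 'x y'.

28799 1320

√476 = [21; 1,4,2,10,2,4,1,42, …], period ℓ=8 (even) → k=7
step 0: (21, 1)  from 21·(1,0) + (0,1)
…
step 2: (109, 5)  from 4·(22,1) + (21,1)
…
step 5: (5258, 241)  from 2·(2509,115) + (240,11)
step 6: (23541, 1079)  from 4·(5258,241) + (2509,115)
step 7: (28799, 1320)  from 1·(23541,1079) + (5258,241)
fundamental: x₁=28799, y₁=1320  (since 829382401 − 476·1742400 = 1)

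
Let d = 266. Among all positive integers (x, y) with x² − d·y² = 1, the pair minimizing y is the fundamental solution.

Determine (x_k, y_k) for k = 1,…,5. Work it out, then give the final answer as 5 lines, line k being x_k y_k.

√266 → a₀=16, period (3,4,3,32); ℓ=4 even so k=3
i=0: a=16 ⇒ p=16, q=1
i=1: a=3 ⇒ p=49, q=3
i=2: a=4 ⇒ p=212, q=13
i=3: a=3 ⇒ p=685, q=42
fundamental: x₁=685, y₁=42  (since 469225 − 266·1764 = 1)
n=2: (685,42)∘(685,42) = (685·685+266·42·42, 685·42+42·685) = (938449,57540)
n=3: (938449,57540)∘(685,42) = (685·938449+266·42·57540, 685·57540+42·938449) = (1285674445,78829758)
n=4: (1285674445,78829758)∘(685,42) = (685·1285674445+266·42·78829758, 685·78829758+42·1285674445) = (1761373051201,107996710920)
n=5: (1761373051201,107996710920)∘(685,42) = (685·1761373051201+266·42·107996710920, 685·107996710920+42·1761373051201) = (2413079794470925,147955415130642)

685 42
938449 57540
1285674445 78829758
1761373051201 107996710920
2413079794470925 147955415130642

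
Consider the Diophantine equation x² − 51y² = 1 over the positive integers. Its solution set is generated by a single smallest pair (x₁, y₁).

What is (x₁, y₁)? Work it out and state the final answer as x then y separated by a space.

50 7

[7; 7,14] for √51; ℓ=2 ⇒ convergent index 1
k=0  a_k=7  p_k/q_k = 7/1
k=1  a_k=7  p_k/q_k = 50/7
(x₁, y₁) = (50, 7);  50² − 51·7² = 1 ✓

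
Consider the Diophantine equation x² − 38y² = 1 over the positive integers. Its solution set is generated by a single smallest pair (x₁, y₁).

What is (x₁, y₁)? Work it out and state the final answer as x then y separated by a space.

37 6

√38 → a₀=6, period (6,12); ℓ=2 even so k=1
k=0  a_k=6  p_k/q_k = 6/1
k=1  a_k=6  p_k/q_k = 37/6
(x₁, y₁) = (37, 6);  37² − 38·6² = 1 ✓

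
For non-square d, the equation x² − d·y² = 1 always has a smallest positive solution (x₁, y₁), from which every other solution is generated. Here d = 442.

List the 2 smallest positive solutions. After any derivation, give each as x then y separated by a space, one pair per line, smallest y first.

883 42
1559377 74172

[21; 42] for √442; ℓ=1 ⇒ convergent index 1
k=0  a_k=21  p_k/q_k = 21/1
k=1  a_k=42  p_k/q_k = 883/42
fundamental: x₁=883, y₁=42  (since 779689 − 442·1764 = 1)
k=2:  x_2 = 883·883+442·42·42 = 1559377,  y_2 = 883·42+42·883 = 74172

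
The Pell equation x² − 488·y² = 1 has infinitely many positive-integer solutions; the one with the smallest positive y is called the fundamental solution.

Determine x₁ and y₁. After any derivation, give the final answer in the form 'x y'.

243 11

√488 = [22; 11,44, …], period ℓ=2 (even) → k=1
k=0  a_k=22  p_k/q_k = 22/1
k=1  a_k=11  p_k/q_k = 243/11
(x₁, y₁) = (243, 11);  243² − 488·11² = 1 ✓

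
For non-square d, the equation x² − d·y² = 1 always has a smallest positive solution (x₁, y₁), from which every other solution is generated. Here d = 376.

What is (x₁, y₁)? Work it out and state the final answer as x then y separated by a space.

2143295 110532

d=376: √d = [19; 2,1,1,3,1,…,1,2,38] (ℓ=16, even), read p_15/q_15
step 0: (19, 1)  from 19·(1,0) + (0,1)
step 1: (39, 2)  from 2·(19,1) + (1,0)
…
step 5: (446, 23)  from 1·(349,18) + (97,5)
…
step 10: (70621, 3642)  from 2·(28834,1487) + (12953,668)
…
step 14: (837427, 43187)  from 1·(468441,24158) + (368986,19029)
step 15: (2143295, 110532)  from 2·(837427,43187) + (468441,24158)
→ (2143295, 110532).  Check: 2143295²=4593713457025, 376·110532²=4593713457024, difference 1.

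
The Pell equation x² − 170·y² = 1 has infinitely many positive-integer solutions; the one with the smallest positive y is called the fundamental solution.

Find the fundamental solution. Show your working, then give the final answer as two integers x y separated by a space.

√170 → a₀=13, period (26); ℓ=1 odd so k=1
step 0: (13, 1)  from 13·(1,0) + (0,1)
step 1: (339, 26)  from 26·(13,1) + (1,0)
fundamental: x₁=339, y₁=26  (since 114921 − 170·676 = 1)

339 26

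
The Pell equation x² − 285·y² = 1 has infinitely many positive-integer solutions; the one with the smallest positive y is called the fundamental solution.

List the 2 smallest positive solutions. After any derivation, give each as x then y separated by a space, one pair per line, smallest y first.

2431 144
11819521 700128

[16; 1,7,2,7,1,32] for √285; ℓ=6 ⇒ convergent index 5
a_0=16:  p_0=16·1+0=16,  q_0=16·0+1=1
…
a_2=7:  p_2=7·17+16=135,  q_2=7·1+1=8
…
a_4=7:  p_4=7·287+135=2144,  q_4=7·17+8=127
a_5=1:  p_5=1·2144+287=2431,  q_5=1·127+17=144
→ (2431, 144).  Check: 2431²=5909761, 285·144²=5909760, difference 1.
(2431+144√285)^2 = 11819521 + 700128√285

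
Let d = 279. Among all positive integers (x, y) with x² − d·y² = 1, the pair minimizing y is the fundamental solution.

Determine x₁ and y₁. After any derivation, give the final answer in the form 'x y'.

1520 91

√279 = [16; 1,2,2,1,2,2,1,32, …], period ℓ=8 (even) → k=7
a_0=16:  p_0=16·1+0=16,  q_0=16·0+1=1
a_1=1:  p_1=1·16+1=17,  q_1=1·1+0=1
…
a_3=2:  p_3=2·50+17=117,  q_3=2·3+1=7
…
a_6=2:  p_6=2·451+167=1069,  q_6=2·27+10=64
a_7=1:  p_7=1·1069+451=1520,  q_7=1·64+27=91
(x₁, y₁) = (1520, 91);  1520² − 279·91² = 1 ✓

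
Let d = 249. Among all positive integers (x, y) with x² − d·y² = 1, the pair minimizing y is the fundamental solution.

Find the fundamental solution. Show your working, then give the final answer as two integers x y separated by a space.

√249 → a₀=15, period (1,3,1,1,5,…,3,1,30); ℓ=16 even so k=15
a_0=15:  p_0=15·1+0=15,  q_0=15·0+1=1
a_1=1:  p_1=1·15+1=16,  q_1=1·1+0=1
a_2=3:  p_2=3·16+15=63,  q_2=3·1+1=4
a_3=1:  p_3=1·63+16=79,  q_3=1·4+1=5
…
a_6=1:  p_6=1·789+142=931,  q_6=1·50+9=59
…
a_11=5:  p_11=5·150586+113835=866765,  q_11=5·9543+7214=54929
…
a_13=1:  p_13=1·1017351+866765=1884116,  q_13=1·64472+54929=119401
a_14=3:  p_14=3·1884116+1017351=6669699,  q_14=3·119401+64472=422675
a_15=1:  p_15=1·6669699+1884116=8553815,  q_15=1·422675+119401=542076
fundamental: x₁=8553815, y₁=542076  (since 73167751054225 − 249·293846389776 = 1)

8553815 542076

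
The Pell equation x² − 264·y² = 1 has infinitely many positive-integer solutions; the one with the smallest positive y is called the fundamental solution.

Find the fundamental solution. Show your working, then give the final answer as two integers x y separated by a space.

[16; 4,32] for √264; ℓ=2 ⇒ convergent index 1
i=0: a=16 ⇒ p=16, q=1
i=1: a=4 ⇒ p=65, q=4
(x₁, y₁) = (65, 4);  65² − 264·4² = 1 ✓

65 4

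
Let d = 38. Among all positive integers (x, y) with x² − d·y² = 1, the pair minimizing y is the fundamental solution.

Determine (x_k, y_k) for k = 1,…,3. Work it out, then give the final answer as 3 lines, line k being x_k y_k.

37 6
2737 444
202501 32850

[6; 6,12] for √38; ℓ=2 ⇒ convergent index 1
k=0  a_k=6  p_k/q_k = 6/1
k=1  a_k=6  p_k/q_k = 37/6
→ (37, 6).  Check: 37²=1369, 38·6²=1368, difference 1.
(37+6√38)^2 = 2737 + 444√38
(37+6√38)^3 = 202501 + 32850√38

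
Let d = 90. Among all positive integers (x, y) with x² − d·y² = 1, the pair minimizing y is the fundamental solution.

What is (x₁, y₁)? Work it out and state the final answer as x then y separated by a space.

d=90: √d = [9; 2,18] (ℓ=2, even), read p_1/q_1
i=0: a=9 ⇒ p=9, q=1
i=1: a=2 ⇒ p=19, q=2
fundamental: x₁=19, y₁=2  (since 361 − 90·4 = 1)

19 2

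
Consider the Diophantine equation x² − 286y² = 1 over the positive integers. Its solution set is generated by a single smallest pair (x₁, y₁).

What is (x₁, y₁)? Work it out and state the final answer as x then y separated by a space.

561835 33222

[16; 1,10,3,3,2,3,3,10,1,32] for √286; ℓ=10 ⇒ convergent index 9
i=0: a=16 ⇒ p=16, q=1
…
i=2: a=10 ⇒ p=186, q=11
…
i=4: a=3 ⇒ p=1911, q=113
…
i=6: a=3 ⇒ p=15102, q=893
i=7: a=3 ⇒ p=49703, q=2939
i=8: a=10 ⇒ p=512132, q=30283
i=9: a=1 ⇒ p=561835, q=33222
(x₁, y₁) = (561835, 33222);  561835² − 286·33222² = 1 ✓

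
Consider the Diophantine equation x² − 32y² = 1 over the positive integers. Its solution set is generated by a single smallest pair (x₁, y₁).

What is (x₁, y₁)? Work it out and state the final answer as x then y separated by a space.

17 3

√32 → a₀=5, period (1,1,1,10); ℓ=4 even so k=3
i=0: a=5 ⇒ p=5, q=1
…
i=2: a=1 ⇒ p=11, q=2
i=3: a=1 ⇒ p=17, q=3
fundamental: x₁=17, y₁=3  (since 289 − 32·9 = 1)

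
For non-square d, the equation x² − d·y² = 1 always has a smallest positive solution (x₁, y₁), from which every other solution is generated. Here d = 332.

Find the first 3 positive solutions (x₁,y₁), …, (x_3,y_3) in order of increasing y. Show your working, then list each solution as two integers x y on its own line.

13447 738
361643617 19847772
9726043422151 533785979430

[18; 4,1,1,8,1,1,4,36] for √332; ℓ=8 ⇒ convergent index 7
k=0  a_k=18  p_k/q_k = 18/1
k=1  a_k=4  p_k/q_k = 73/4
…
k=4  a_k=8  p_k/q_k = 1403/77
…
k=6  a_k=1  p_k/q_k = 2970/163
k=7  a_k=4  p_k/q_k = 13447/738
fundamental: x₁=13447, y₁=738  (since 180821809 − 332·544644 = 1)
(13447+738√332)^2 = 361643617 + 19847772√332
(13447+738√332)^3 = 9726043422151 + 533785979430√332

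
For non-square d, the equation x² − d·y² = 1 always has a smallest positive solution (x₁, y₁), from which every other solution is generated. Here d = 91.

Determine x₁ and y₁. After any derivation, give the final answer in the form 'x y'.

√91 → a₀=9, period (1,1,5,1,5,1,1,18); ℓ=8 even so k=7
step 0: (9, 1)  from 9·(1,0) + (0,1)
step 1: (10, 1)  from 1·(9,1) + (1,0)
…
step 5: (725, 76)  from 5·(124,13) + (105,11)
step 6: (849, 89)  from 1·(725,76) + (124,13)
step 7: (1574, 165)  from 1·(849,89) + (725,76)
→ (1574, 165).  Check: 1574²=2477476, 91·165²=2477475, difference 1.

1574 165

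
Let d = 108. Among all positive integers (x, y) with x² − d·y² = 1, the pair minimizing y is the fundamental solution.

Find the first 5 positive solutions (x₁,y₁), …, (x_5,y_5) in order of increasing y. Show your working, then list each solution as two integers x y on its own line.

√108 = [10; 2,1,1,4,1,1,2,20, …], period ℓ=8 (even) → k=7
i=0: a=10 ⇒ p=10, q=1
i=1: a=2 ⇒ p=21, q=2
i=2: a=1 ⇒ p=31, q=3
…
i=6: a=1 ⇒ p=530, q=51
i=7: a=2 ⇒ p=1351, q=130
(x₁, y₁) = (1351, 130);  1351² − 108·130² = 1 ✓
(1351+130√108)^2 = 3650401 + 351260√108
(1351+130√108)^3 = 9863382151 + 949104390√108
(1351+130√108)^4 = 26650854921601 + 2564479710520√108
(1351+130√108)^5 = 72010600134783751 + 6929223228720650√108

1351 130
3650401 351260
9863382151 949104390
26650854921601 2564479710520
72010600134783751 6929223228720650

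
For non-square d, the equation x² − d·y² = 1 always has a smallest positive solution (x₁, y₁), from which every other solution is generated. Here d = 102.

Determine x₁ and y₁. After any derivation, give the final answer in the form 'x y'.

√102 = [10; 10,20, …], period ℓ=2 (even) → k=1
i=0: a=10 ⇒ p=10, q=1
i=1: a=10 ⇒ p=101, q=10
→ (101, 10).  Check: 101²=10201, 102·10²=10200, difference 1.

101 10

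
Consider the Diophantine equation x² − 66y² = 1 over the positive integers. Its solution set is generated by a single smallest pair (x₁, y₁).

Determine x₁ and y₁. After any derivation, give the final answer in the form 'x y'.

√66 = [8; 8,16, …], period ℓ=2 (even) → k=1
k=0  a_k=8  p_k/q_k = 8/1
k=1  a_k=8  p_k/q_k = 65/8
→ (65, 8).  Check: 65²=4225, 66·8²=4224, difference 1.

65 8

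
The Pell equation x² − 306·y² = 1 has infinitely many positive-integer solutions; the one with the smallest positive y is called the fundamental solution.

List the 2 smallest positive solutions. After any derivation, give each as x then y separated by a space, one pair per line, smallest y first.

[17; 2,34] for √306; ℓ=2 ⇒ convergent index 1
k=0  a_k=17  p_k/q_k = 17/1
k=1  a_k=2  p_k/q_k = 35/2
fundamental: x₁=35, y₁=2  (since 1225 − 306·4 = 1)
k=2:  x_2 = 35·35+306·2·2 = 2449,  y_2 = 35·2+2·35 = 140

35 2
2449 140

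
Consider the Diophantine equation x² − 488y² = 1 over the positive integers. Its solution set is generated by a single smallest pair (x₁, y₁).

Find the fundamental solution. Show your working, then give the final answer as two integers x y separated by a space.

243 11

√488 = [22; 11,44, …], period ℓ=2 (even) → k=1
i=0: a=22 ⇒ p=22, q=1
i=1: a=11 ⇒ p=243, q=11
(x₁, y₁) = (243, 11);  243² − 488·11² = 1 ✓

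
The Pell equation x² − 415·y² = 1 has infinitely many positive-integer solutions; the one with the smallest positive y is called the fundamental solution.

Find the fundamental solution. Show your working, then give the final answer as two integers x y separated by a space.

18412804 903849

√415 = [20; 2,1,2,4,6,…,1,2,40, …], period ℓ=16 (even) → k=15
a_0=20:  p_0=20·1+0=20,  q_0=20·0+1=1
…
a_5=6:  p_5=6·713+163=4441,  q_5=6·35+8=218
…
a_7=1:  p_7=1·5154+4441=9595,  q_7=1·253+218=471
a_8=3:  p_8=3·9595+5154=33939,  q_8=3·471+253=1666
a_9=1:  p_9=1·33939+9595=43534,  q_9=1·1666+471=2137
…
a_11=6:  p_11=6·77473+43534=508372,  q_11=6·3803+2137=24955
…
a_14=1:  p_14=1·4730294+2110961=6841255,  q_14=1·232201+103623=335824
a_15=2:  p_15=2·6841255+4730294=18412804,  q_15=2·335824+232201=903849
fundamental: x₁=18412804, y₁=903849  (since 339031351142416 − 415·816943014801 = 1)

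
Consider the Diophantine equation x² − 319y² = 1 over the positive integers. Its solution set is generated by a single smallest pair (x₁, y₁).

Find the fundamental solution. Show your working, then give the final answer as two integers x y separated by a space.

12901780 722361

√319 → a₀=17, period (1,6,5,1,4,…,6,1,34); ℓ=14 even so k=13
step 0: (17, 1)  from 17·(1,0) + (0,1)
…
step 2: (125, 7)  from 6·(18,1) + (17,1)
step 3: (643, 36)  from 5·(125,7) + (18,1)
step 4: (768, 43)  from 1·(643,36) + (125,7)
…
step 6: (11913, 667)  from 3·(3715,208) + (768,43)
step 7: (15628, 875)  from 1·(11913,667) + (3715,208)
…
step 10: (309613, 17335)  from 1·(250816,14043) + (58797,3292)
step 11: (1798881, 100718)  from 5·(309613,17335) + (250816,14043)
step 12: (11102899, 621643)  from 6·(1798881,100718) + (309613,17335)
step 13: (12901780, 722361)  from 1·(11102899,621643) + (1798881,100718)
(x₁, y₁) = (12901780, 722361);  12901780² − 319·722361² = 1 ✓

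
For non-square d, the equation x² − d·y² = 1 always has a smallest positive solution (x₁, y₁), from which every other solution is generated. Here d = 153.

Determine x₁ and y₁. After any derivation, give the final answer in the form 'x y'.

2177 176

d=153: √d = [12; 2,1,2,2,2,1,2,24] (ℓ=8, even), read p_7/q_7
i=0: a=12 ⇒ p=12, q=1
i=1: a=2 ⇒ p=25, q=2
…
i=3: a=2 ⇒ p=99, q=8
i=4: a=2 ⇒ p=235, q=19
i=5: a=2 ⇒ p=569, q=46
i=6: a=1 ⇒ p=804, q=65
i=7: a=2 ⇒ p=2177, q=176
→ (2177, 176).  Check: 2177²=4739329, 153·176²=4739328, difference 1.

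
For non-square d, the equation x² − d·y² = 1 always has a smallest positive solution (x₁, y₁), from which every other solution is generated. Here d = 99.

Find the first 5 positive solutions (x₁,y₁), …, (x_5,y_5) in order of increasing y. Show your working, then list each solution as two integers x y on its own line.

10 1
199 20
3970 399
79201 7960
1580050 158801

√99 = [9; 1,18, …], period ℓ=2 (even) → k=1
a_0=9:  p_0=9·1+0=9,  q_0=9·0+1=1
a_1=1:  p_1=1·9+1=10,  q_1=1·1+0=1
→ (10, 1).  Check: 10²=100, 99·1²=99, difference 1.
(x_2, y_2) = (10·10 + 99·1·1, 10·1 + 1·10) = (199, 20)
(x_3, y_3) = (10·199 + 99·1·20, 10·20 + 1·199) = (3970, 399)
(x_4, y_4) = (10·3970 + 99·1·399, 10·399 + 1·3970) = (79201, 7960)
(x_5, y_5) = (10·79201 + 99·1·7960, 10·7960 + 1·79201) = (1580050, 158801)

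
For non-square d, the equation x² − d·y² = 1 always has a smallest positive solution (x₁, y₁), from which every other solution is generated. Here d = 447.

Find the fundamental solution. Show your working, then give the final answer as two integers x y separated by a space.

148 7

√447 → a₀=21, period (7,42); ℓ=2 even so k=1
i=0: a=21 ⇒ p=21, q=1
i=1: a=7 ⇒ p=148, q=7
→ (148, 7).  Check: 148²=21904, 447·7²=21903, difference 1.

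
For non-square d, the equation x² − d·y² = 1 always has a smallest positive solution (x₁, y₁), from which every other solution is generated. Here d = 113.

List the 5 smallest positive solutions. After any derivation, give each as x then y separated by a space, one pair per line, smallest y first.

√113 = [10; 1,1,1,2,2,1,1,1,20, …], period ℓ=9 (odd) → k=17
k=0  a_k=10  p_k/q_k = 10/1
k=1  a_k=1  p_k/q_k = 11/1
…
k=3  a_k=1  p_k/q_k = 32/3
k=4  a_k=2  p_k/q_k = 85/8
k=5  a_k=2  p_k/q_k = 202/19
k=6  a_k=1  p_k/q_k = 287/27
k=7  a_k=1  p_k/q_k = 489/46
k=8  a_k=1  p_k/q_k = 776/73
k=9  a_k=20  p_k/q_k = 16009/1506
k=10  a_k=1  p_k/q_k = 16785/1579
k=11  a_k=1  p_k/q_k = 32794/3085
k=12  a_k=1  p_k/q_k = 49579/4664
k=13  a_k=2  p_k/q_k = 131952/12413
k=14  a_k=2  p_k/q_k = 313483/29490
…
k=16  a_k=1  p_k/q_k = 758918/71393
k=17  a_k=1  p_k/q_k = 1204353/113296
(x₁, y₁) = (1204353, 113296);  1204353² − 113·113296² = 1 ✓
n=2: (1204353,113296)∘(1204353,113296) = (1204353·1204353+113·113296·113296, 1204353·113296+113296·1204353) = (2900932297217,272896754976)
n=3: (2900932297217,272896754976)∘(1204353,113296) = (1204353·2900932297217+113·113296·272896754976, 1204353·272896754976+113296·2900932297217) = (6987493029899166849,657328051091107760)
n=4: (6987493029899166849,657328051091107760)∘(1204353,113296) = (1204353·6987493029899166849+113·113296·657328051091107760, 1204353·657328051091107760+113296·6987493029899166849) = (16830816386073401651890177,1583310020631184911403584)
n=5: (16830816386073401651890177,1583310020631184911403584)∘(1204353,113296) = (1204353·16830816386073401651890177+113·113296·1583310020631184911403584, 1204353·1583310020631184911403584+113296·16830816386073401651890177) = (40540488414026331506287881514113,3813728346553801555156190094544)

1204353 113296
2900932297217 272896754976
6987493029899166849 657328051091107760
16830816386073401651890177 1583310020631184911403584
40540488414026331506287881514113 3813728346553801555156190094544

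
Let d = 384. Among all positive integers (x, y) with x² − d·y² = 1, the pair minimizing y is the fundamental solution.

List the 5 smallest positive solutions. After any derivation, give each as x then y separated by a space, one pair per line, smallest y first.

4801 245
46099201 2352490
442644523201 22588608735
4250272665676801 216895818720980
40811117693184120001 2082633628770241225

√384 = [19; 1,1,2,9,2,1,1,38, …], period ℓ=8 (even) → k=7
step 0: (19, 1)  from 19·(1,0) + (0,1)
…
step 3: (98, 5)  from 2·(39,2) + (20,1)
step 4: (921, 47)  from 9·(98,5) + (39,2)
…
step 6: (2861, 146)  from 1·(1940,99) + (921,47)
step 7: (4801, 245)  from 1·(2861,146) + (1940,99)
→ (4801, 245).  Check: 4801²=23049601, 384·245²=23049600, difference 1.
n=2: (4801,245)∘(4801,245) = (4801·4801+384·245·245, 4801·245+245·4801) = (46099201,2352490)
n=3: (46099201,2352490)∘(4801,245) = (4801·46099201+384·245·2352490, 4801·2352490+245·46099201) = (442644523201,22588608735)
n=4: (442644523201,22588608735)∘(4801,245) = (4801·442644523201+384·245·22588608735, 4801·22588608735+245·442644523201) = (4250272665676801,216895818720980)
n=5: (4250272665676801,216895818720980)∘(4801,245) = (4801·4250272665676801+384·245·216895818720980, 4801·216895818720980+245·4250272665676801) = (40811117693184120001,2082633628770241225)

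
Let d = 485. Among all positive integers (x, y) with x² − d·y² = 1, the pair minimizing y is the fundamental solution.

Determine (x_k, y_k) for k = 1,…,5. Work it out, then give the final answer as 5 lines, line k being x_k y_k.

969 44
1877921 85272
3639409929 165257092
7053174564481 320268159024
13669048666554249 620679526931420

√485 = [22; 44, …], period ℓ=1 (odd) → k=1
k=0  a_k=22  p_k/q_k = 22/1
k=1  a_k=44  p_k/q_k = 969/44
fundamental: x₁=969, y₁=44  (since 938961 − 485·1936 = 1)
k=2:  x_2 = 969·969+485·44·44 = 1877921,  y_2 = 969·44+44·969 = 85272
k=3:  x_3 = 969·1877921+485·44·85272 = 3639409929,  y_3 = 969·85272+44·1877921 = 165257092
k=4:  x_4 = 969·3639409929+485·44·165257092 = 7053174564481,  y_4 = 969·165257092+44·3639409929 = 320268159024
k=5:  x_5 = 969·7053174564481+485·44·320268159024 = 13669048666554249,  y_5 = 969·320268159024+44·7053174564481 = 620679526931420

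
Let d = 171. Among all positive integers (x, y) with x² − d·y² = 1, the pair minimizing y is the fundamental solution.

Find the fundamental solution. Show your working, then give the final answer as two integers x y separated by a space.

170 13

√171 → a₀=13, period (13,26); ℓ=2 even so k=1
i=0: a=13 ⇒ p=13, q=1
i=1: a=13 ⇒ p=170, q=13
fundamental: x₁=170, y₁=13  (since 28900 − 171·169 = 1)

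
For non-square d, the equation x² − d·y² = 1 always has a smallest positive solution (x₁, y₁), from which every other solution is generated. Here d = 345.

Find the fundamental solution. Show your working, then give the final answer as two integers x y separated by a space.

6761 364

d=345: √d = [18; 1,1,2,1,6,1,2,1,1,36] (ℓ=10, even), read p_9/q_9
step 0: (18, 1)  from 18·(1,0) + (0,1)
…
step 5: (873, 47)  from 6·(130,7) + (93,5)
step 6: (1003, 54)  from 1·(873,47) + (130,7)
…
step 8: (3882, 209)  from 1·(2879,155) + (1003,54)
step 9: (6761, 364)  from 1·(3882,209) + (2879,155)
→ (6761, 364).  Check: 6761²=45711121, 345·364²=45711120, difference 1.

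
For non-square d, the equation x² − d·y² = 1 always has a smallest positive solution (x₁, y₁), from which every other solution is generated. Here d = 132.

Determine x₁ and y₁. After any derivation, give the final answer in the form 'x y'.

√132 = [11; 2,22, …], period ℓ=2 (even) → k=1
i=0: a=11 ⇒ p=11, q=1
i=1: a=2 ⇒ p=23, q=2
→ (23, 2).  Check: 23²=529, 132·2²=528, difference 1.

23 2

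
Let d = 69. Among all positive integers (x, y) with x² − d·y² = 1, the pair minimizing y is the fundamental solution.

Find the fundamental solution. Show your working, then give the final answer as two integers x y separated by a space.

[8; 3,3,1,4,1,3,3,16] for √69; ℓ=8 ⇒ convergent index 7
step 0: (8, 1)  from 8·(1,0) + (0,1)
…
step 3: (108, 13)  from 1·(83,10) + (25,3)
…
step 6: (2384, 287)  from 3·(623,75) + (515,62)
step 7: (7775, 936)  from 3·(2384,287) + (623,75)
→ (7775, 936).  Check: 7775²=60450625, 69·936²=60450624, difference 1.

7775 936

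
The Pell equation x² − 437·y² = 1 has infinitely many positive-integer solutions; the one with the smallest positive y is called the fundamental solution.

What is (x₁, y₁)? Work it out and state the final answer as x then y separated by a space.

4599 220

d=437: √d = [20; 1,9,2,9,1,40] (ℓ=6, even), read p_5/q_5
step 0: (20, 1)  from 20·(1,0) + (0,1)
step 1: (21, 1)  from 1·(20,1) + (1,0)
step 2: (209, 10)  from 9·(21,1) + (20,1)
step 3: (439, 21)  from 2·(209,10) + (21,1)
step 4: (4160, 199)  from 9·(439,21) + (209,10)
step 5: (4599, 220)  from 1·(4160,199) + (439,21)
→ (4599, 220).  Check: 4599²=21150801, 437·220²=21150800, difference 1.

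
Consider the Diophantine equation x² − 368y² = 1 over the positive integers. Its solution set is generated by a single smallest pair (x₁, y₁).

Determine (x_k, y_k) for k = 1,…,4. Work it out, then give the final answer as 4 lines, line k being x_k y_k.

√368 = [19; 5,2,5,38, …], period ℓ=4 (even) → k=3
i=0: a=19 ⇒ p=19, q=1
…
i=2: a=2 ⇒ p=211, q=11
i=3: a=5 ⇒ p=1151, q=60
→ (1151, 60).  Check: 1151²=1324801, 368·60²=1324800, difference 1.
k=2:  x_2 = 1151·1151+368·60·60 = 2649601,  y_2 = 1151·60+60·1151 = 138120
k=3:  x_3 = 1151·2649601+368·60·138120 = 6099380351,  y_3 = 1151·138120+60·2649601 = 317952180
k=4:  x_4 = 1151·6099380351+368·60·317952180 = 14040770918401,  y_4 = 1151·317952180+60·6099380351 = 731925780240

1151 60
2649601 138120
6099380351 317952180
14040770918401 731925780240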